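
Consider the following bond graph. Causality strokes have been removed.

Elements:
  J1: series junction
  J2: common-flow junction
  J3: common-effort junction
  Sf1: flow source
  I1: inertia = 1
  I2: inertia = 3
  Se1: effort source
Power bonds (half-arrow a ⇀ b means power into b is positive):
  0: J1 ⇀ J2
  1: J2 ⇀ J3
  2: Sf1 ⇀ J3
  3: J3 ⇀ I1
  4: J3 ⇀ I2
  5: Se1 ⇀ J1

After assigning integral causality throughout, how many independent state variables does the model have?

2  (I1, I2 all integral)

bond 2 →Sf1  (Sf1 (Sf) sets flow on bond)
bond 5 →J1  (Se1 fixes effort; stroke away)
bond 0 →J2  (J1: last free bond brings flow in)
bond 1 →J3  (closing 1-jn rule on J2)
bond 3 →I1  (0-jn J3 has e-setter on 1)
bond 4 →I2  (common-e at J3 fixed by 1)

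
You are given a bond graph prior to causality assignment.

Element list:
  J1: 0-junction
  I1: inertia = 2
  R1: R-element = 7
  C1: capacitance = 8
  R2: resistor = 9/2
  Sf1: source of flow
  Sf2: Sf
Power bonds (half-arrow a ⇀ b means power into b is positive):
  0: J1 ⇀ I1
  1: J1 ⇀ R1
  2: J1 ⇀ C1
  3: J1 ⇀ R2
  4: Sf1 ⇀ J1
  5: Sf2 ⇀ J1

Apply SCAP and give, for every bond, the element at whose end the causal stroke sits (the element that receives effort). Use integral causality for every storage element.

bond 4 stroke at Sf1  (Sf1: flow source, stroke at near end)
bond 5 stroke at Sf2  (Sf2: flow source, stroke at near end)
bond 0 stroke at I1  (prefer integral on I1)
bond 2 stroke at J1  (C1 outputs effort q/C1)
bond 1 stroke at R1  (common-e at J1 fixed by 2)
bond 3 stroke at R2  (J1: bond 2 brought effort, rest push out)

β0 →I1
β1 →R1
β2 →J1
β3 →R2
β4 →Sf1
β5 →Sf2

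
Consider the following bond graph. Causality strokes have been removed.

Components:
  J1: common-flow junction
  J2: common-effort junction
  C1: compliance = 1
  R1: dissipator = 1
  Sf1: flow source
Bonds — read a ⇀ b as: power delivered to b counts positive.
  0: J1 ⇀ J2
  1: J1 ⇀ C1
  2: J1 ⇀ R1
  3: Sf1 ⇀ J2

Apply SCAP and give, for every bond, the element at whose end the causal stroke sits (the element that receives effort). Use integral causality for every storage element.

#0 stroke at J2
#1 stroke at J1
#2 stroke at J1
#3 stroke at Sf1

#3 |Sf1  (Sf1: flow source, stroke at near end)
#0 |J2  (closing 0-jn rule on J2)
#1 |J1  (J1: bond 0 brought flow, rest push out)
#2 |J1  (J1: bond 0 brought flow, rest push out)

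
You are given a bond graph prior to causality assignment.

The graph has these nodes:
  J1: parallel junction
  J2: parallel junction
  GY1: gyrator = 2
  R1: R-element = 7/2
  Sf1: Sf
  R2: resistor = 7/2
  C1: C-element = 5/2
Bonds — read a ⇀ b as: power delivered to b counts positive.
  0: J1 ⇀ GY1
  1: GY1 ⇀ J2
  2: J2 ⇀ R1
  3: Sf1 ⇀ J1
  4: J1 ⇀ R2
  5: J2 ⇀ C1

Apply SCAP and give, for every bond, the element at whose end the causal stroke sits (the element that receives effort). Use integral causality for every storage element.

bond 3 stroke at Sf1  (Sf1 (Sf) sets flow on bond)
bond 5 stroke at J2  (C1 outputs effort q/C1)
bond 1 stroke at GY1  (common-e at J2 fixed by 5)
bond 2 stroke at R1  (0-jn J2 has e-setter on 5)
bond 0 stroke at GY1  (GY1 both-in/both-out from 1)
bond 4 stroke at J1  (J1 needs exactly one e-in)

b0 stroke→GY1
b1 stroke→GY1
b2 stroke→R1
b3 stroke→Sf1
b4 stroke→J1
b5 stroke→J2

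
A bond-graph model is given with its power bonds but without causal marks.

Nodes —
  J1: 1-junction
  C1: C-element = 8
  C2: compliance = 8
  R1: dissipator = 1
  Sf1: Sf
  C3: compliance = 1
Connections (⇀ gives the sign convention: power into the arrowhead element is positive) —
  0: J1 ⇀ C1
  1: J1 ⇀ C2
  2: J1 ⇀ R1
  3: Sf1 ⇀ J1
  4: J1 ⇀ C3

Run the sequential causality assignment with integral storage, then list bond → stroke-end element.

β0 stroke at J1
β1 stroke at J1
β2 stroke at J1
β3 stroke at Sf1
β4 stroke at J1

bond 3 stroke→Sf1  (source Sf1 imposes f)
bond 0 stroke→J1  (J1: bond 3 brought flow, rest push out)
bond 1 stroke→J1  (J1 flow already set via bond 3)
bond 2 stroke→J1  (common-f at J1 fixed by 3)
bond 4 stroke→J1  (J1: bond 3 brought flow, rest push out)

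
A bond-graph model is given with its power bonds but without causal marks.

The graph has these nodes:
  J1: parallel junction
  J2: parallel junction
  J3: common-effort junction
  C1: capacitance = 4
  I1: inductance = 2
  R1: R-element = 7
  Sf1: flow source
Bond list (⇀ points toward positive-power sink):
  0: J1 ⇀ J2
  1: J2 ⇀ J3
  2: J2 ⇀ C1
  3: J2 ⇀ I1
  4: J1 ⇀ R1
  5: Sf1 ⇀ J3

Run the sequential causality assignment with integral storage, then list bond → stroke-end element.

#5 →Sf1  (Sf1 (Sf) sets flow on bond)
#1 →J3  (closing 0-jn rule on J3)
#2 →J2  (prefer integral on C1)
#0 →J1  (common-e at J2 fixed by 2)
#3 →I1  (J2: bond 2 brought effort, rest push out)
#4 →R1  (0-jn J1 has e-setter on 0)

b0 stroke at J1
b1 stroke at J3
b2 stroke at J2
b3 stroke at I1
b4 stroke at R1
b5 stroke at Sf1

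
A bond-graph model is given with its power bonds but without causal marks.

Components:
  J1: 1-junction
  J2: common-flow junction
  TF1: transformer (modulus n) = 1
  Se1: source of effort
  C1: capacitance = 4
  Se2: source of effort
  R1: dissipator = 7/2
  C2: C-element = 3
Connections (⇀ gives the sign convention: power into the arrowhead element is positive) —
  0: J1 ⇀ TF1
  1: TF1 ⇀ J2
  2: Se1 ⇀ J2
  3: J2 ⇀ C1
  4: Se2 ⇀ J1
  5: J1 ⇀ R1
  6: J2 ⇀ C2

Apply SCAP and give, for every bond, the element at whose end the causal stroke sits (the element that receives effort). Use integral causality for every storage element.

#2 |J2  (Se1 fixes effort; stroke away)
#4 |J1  (Se2 (Se) sets effort on bond)
#3 |J2  (C1 outputs effort q/C1)
#6 |J2  (prefer integral on C2)
#1 |TF1  (closing 1-jn rule on J2)
#0 |J1  (TF1 one-in-one-out from 1)
#5 |R1  (J1: last free bond brings flow in)

β0 stroke at J1
β1 stroke at TF1
β2 stroke at J2
β3 stroke at J2
β4 stroke at J1
β5 stroke at R1
β6 stroke at J2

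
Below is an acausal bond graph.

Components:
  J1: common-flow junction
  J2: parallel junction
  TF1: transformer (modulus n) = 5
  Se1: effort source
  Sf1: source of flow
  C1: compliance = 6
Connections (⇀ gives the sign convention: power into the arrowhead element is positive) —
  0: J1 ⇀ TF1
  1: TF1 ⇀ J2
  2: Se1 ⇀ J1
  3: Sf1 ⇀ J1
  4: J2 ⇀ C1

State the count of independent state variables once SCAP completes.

β2 stroke at J1  (source Se1 imposes e)
β3 stroke at Sf1  (Sf1 fixes flow; stroke at Sf1)
β0 stroke at J1  (common-f at J1 fixed by 3)
β1 stroke at TF1  (TF1 one-in-one-out from 0)
β4 stroke at J2  (J2: last free bond brings effort in)

1  (C1 all integral)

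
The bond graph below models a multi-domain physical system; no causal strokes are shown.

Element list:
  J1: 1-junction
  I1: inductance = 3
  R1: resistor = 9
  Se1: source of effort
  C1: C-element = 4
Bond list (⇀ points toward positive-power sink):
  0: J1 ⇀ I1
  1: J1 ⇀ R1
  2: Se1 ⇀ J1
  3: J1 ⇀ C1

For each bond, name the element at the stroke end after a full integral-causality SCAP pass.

bond 0 →I1
bond 1 →J1
bond 2 →J1
bond 3 →J1

bond 2 stroke→J1  (Se1 (Se) sets effort on bond)
bond 0 stroke→I1  (I1: I, integral causality)
bond 1 stroke→J1  (1-jn J1 has f-setter on 0)
bond 3 stroke→J1  (1-jn J1 has f-setter on 0)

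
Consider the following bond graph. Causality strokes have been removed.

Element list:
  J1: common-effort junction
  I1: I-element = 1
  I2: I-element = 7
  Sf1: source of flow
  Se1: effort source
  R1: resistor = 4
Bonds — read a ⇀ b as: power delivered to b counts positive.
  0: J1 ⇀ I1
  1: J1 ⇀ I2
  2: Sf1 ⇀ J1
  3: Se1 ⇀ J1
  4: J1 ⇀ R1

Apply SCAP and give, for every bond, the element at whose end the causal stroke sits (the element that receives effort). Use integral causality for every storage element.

β2 stroke→Sf1  (Sf1: flow source, stroke at near end)
β3 stroke→J1  (Se1 fixes effort; stroke away)
β0 stroke→I1  (common-e at J1 fixed by 3)
β1 stroke→I2  (J1 effort already set via bond 3)
β4 stroke→R1  (J1: bond 3 brought effort, rest push out)

bond 0 stroke→I1
bond 1 stroke→I2
bond 2 stroke→Sf1
bond 3 stroke→J1
bond 4 stroke→R1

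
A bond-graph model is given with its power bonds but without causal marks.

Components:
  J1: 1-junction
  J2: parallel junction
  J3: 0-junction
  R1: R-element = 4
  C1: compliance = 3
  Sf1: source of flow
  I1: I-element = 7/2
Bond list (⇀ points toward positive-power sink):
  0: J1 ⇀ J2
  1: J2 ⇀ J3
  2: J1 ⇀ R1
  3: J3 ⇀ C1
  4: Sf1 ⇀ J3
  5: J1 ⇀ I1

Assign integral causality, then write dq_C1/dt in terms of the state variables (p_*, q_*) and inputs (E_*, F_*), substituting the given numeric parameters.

β4 stroke→Sf1  (Sf1 fixes flow; stroke at Sf1)
β3 stroke→J3  (C1: C, integral causality)
β1 stroke→J2  (0-jn J3 has e-setter on 3)
β0 stroke→J1  (J2: bond 1 brought effort, rest push out)
β5 stroke→I1  (prefer integral on I1)
β2 stroke→J1  (J1: bond 5 brought flow, rest push out)

dq_C1/dt = F_Sf1 + 2*p_I1/7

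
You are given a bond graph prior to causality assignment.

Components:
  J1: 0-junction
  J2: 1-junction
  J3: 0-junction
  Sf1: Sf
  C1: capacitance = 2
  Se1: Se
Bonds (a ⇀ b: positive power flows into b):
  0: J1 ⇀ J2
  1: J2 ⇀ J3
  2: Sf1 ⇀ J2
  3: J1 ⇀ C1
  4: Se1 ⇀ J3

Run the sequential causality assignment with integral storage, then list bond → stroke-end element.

#2 →Sf1  (Sf1 fixes flow; stroke at Sf1)
#4 →J3  (Se1: effort source, stroke at far end)
#0 →J2  (J2: bond 2 brought flow, rest push out)
#1 →J2  (J2: bond 2 brought flow, rest push out)
#3 →J1  (closing 0-jn rule on J1)

β0 →J2
β1 →J2
β2 →Sf1
β3 →J1
β4 →J3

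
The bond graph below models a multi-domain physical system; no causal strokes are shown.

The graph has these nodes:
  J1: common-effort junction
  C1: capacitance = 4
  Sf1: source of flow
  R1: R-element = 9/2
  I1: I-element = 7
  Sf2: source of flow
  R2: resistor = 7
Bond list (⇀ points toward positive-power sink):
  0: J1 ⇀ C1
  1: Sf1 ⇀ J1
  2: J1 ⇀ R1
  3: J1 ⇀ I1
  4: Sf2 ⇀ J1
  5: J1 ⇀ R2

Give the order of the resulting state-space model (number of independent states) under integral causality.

2  (C1, I1 all integral)

b1 stroke→Sf1  (source Sf1 imposes f)
b4 stroke→Sf2  (Sf2 fixes flow; stroke at Sf2)
b0 stroke→J1  (C1 outputs effort q/C1)
b2 stroke→R1  (common-e at J1 fixed by 0)
b3 stroke→I1  (J1: bond 0 brought effort, rest push out)
b5 stroke→R2  (J1 effort already set via bond 0)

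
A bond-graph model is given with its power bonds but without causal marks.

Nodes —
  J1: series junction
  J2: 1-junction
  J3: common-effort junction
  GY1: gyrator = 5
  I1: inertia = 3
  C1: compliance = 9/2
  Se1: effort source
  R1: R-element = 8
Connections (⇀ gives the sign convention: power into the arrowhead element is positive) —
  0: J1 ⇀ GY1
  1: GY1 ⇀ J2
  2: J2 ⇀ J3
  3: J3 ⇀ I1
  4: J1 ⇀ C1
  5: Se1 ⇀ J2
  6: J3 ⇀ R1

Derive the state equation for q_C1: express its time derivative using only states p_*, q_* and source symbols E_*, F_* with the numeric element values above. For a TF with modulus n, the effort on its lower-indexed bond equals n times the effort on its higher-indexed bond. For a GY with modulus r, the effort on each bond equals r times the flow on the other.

β5 |J2  (source Se1 imposes e)
β3 |I1  (I1: I, integral causality)
β4 |J1  (C1 outputs effort q/C1)
β0 |GY1  (closing 1-jn rule on J1)
β1 |GY1  (GY GY1: same side as bond 0)
β2 |J2  (1-jn J2 has f-setter on 1)
β6 |J3  (J3 needs exactly one e-in)

dq_C1/dt = -E_Se1/5 - 8*p_I1/15 - 16*q_C1/225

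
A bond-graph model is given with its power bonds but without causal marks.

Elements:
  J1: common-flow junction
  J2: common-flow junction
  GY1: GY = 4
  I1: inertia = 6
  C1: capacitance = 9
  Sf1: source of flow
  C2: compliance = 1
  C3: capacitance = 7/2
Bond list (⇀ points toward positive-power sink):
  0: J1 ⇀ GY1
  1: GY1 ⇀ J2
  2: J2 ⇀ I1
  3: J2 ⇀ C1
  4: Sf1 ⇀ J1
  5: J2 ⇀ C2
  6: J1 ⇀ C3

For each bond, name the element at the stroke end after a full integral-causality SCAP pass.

bond 4 →Sf1  (Sf1 fixes flow; stroke at Sf1)
bond 0 →J1  (common-f at J1 fixed by 4)
bond 6 →J1  (J1 flow already set via bond 4)
bond 1 →J2  (GY1 both-in/both-out from 0)
bond 2 →I1  (I1 integral (f out))
bond 3 →J2  (J2 flow already set via bond 2)
bond 5 →J2  (J2: bond 2 brought flow, rest push out)

b0 →J1
b1 →J2
b2 →I1
b3 →J2
b4 →Sf1
b5 →J2
b6 →J1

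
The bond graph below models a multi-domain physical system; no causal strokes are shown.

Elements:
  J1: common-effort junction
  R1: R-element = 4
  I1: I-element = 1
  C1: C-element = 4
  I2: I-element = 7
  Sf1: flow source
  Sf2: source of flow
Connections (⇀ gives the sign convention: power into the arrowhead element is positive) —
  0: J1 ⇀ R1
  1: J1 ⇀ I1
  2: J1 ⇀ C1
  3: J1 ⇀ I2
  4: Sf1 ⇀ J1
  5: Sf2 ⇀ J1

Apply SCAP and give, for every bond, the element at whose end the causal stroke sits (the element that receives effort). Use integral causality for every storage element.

β4 stroke→Sf1  (Sf1 (Sf) sets flow on bond)
β5 stroke→Sf2  (Sf2 (Sf) sets flow on bond)
β1 stroke→I1  (I1 integral (f out))
β2 stroke→J1  (C1: C, integral causality)
β0 stroke→R1  (0-jn J1 has e-setter on 2)
β3 stroke→I2  (J1 effort already set via bond 2)

#0 stroke→R1
#1 stroke→I1
#2 stroke→J1
#3 stroke→I2
#4 stroke→Sf1
#5 stroke→Sf2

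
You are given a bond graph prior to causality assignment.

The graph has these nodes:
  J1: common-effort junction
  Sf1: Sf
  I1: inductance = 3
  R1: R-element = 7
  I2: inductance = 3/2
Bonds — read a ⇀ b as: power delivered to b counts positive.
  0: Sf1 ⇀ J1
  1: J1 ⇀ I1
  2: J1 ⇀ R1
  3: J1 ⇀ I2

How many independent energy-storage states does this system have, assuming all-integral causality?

2  (I1, I2 all integral)

b0 →Sf1  (Sf1 (Sf) sets flow on bond)
b1 →I1  (prefer integral on I1)
b3 →I2  (I2 outputs flow p/I2)
b2 →J1  (J1 needs exactly one e-in)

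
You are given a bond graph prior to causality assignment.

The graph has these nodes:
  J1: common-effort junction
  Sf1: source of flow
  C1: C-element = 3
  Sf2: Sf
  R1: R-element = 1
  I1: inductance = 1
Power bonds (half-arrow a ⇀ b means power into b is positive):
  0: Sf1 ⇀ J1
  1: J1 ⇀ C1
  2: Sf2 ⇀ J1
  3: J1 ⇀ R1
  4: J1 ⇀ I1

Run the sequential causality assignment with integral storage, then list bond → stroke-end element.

#0 →Sf1
#1 →J1
#2 →Sf2
#3 →R1
#4 →I1

bond 0 stroke at Sf1  (Sf1 fixes flow; stroke at Sf1)
bond 2 stroke at Sf2  (Sf2: flow source, stroke at near end)
bond 1 stroke at J1  (C1: C, integral causality)
bond 3 stroke at R1  (J1: bond 1 brought effort, rest push out)
bond 4 stroke at I1  (J1 effort already set via bond 1)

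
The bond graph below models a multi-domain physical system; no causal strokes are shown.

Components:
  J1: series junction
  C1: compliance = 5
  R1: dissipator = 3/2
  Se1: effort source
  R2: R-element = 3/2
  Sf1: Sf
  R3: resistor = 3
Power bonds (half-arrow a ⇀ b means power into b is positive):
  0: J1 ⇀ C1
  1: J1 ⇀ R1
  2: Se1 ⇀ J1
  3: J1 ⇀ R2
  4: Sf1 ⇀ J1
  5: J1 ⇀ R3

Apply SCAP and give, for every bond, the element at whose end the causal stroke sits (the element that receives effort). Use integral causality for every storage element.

bond 2 stroke→J1  (Se1 (Se) sets effort on bond)
bond 4 stroke→Sf1  (source Sf1 imposes f)
bond 0 stroke→J1  (J1 flow already set via bond 4)
bond 1 stroke→J1  (1-jn J1 has f-setter on 4)
bond 3 stroke→J1  (J1 flow already set via bond 4)
bond 5 stroke→J1  (J1: bond 4 brought flow, rest push out)

bond 0 |J1
bond 1 |J1
bond 2 |J1
bond 3 |J1
bond 4 |Sf1
bond 5 |J1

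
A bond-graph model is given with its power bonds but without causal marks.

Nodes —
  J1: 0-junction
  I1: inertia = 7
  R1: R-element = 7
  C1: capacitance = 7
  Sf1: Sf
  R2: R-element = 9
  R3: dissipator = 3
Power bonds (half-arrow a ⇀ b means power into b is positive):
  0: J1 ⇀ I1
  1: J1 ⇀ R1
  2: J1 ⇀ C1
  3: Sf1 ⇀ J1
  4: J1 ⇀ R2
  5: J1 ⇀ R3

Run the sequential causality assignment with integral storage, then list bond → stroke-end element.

bond 3 →Sf1  (Sf1 fixes flow; stroke at Sf1)
bond 0 →I1  (prefer integral on I1)
bond 2 →J1  (C1 outputs effort q/C1)
bond 1 →R1  (J1: bond 2 brought effort, rest push out)
bond 4 →R2  (J1 effort already set via bond 2)
bond 5 →R3  (J1: bond 2 brought effort, rest push out)

b0 stroke at I1
b1 stroke at R1
b2 stroke at J1
b3 stroke at Sf1
b4 stroke at R2
b5 stroke at R3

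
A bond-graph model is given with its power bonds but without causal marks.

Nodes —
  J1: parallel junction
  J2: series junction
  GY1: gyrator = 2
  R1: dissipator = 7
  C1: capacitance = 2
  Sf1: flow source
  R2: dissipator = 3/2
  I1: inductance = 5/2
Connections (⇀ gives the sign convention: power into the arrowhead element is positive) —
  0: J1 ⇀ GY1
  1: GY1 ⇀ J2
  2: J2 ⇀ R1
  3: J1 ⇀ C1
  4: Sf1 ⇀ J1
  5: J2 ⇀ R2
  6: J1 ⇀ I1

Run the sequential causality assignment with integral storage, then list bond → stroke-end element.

β0 |GY1
β1 |GY1
β2 |J2
β3 |J1
β4 |Sf1
β5 |J2
β6 |I1

bond 4 →Sf1  (Sf1: flow source, stroke at near end)
bond 3 →J1  (prefer integral on C1)
bond 0 →GY1  (0-jn J1 has e-setter on 3)
bond 6 →I1  (0-jn J1 has e-setter on 3)
bond 1 →GY1  (GY GY1: same side as bond 0)
bond 2 →J2  (1-jn J2 has f-setter on 1)
bond 5 →J2  (common-f at J2 fixed by 1)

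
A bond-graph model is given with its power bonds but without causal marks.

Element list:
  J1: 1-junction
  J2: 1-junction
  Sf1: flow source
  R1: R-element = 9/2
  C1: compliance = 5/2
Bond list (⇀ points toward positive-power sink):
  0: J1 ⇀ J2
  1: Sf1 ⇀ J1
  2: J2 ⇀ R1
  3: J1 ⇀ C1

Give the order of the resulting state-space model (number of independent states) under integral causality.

1  (C1 all integral)

bond 1 stroke→Sf1  (Sf1 (Sf) sets flow on bond)
bond 0 stroke→J1  (J1 flow already set via bond 1)
bond 3 stroke→J1  (J1 flow already set via bond 1)
bond 2 stroke→J2  (1-jn J2 has f-setter on 0)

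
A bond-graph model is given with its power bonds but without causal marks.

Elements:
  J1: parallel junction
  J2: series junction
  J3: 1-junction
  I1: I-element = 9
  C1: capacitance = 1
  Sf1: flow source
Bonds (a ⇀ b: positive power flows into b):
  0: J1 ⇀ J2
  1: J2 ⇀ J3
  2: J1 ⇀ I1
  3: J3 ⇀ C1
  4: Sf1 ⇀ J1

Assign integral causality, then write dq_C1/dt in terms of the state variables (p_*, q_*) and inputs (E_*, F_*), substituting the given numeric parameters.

b4 stroke at Sf1  (Sf1 fixes flow; stroke at Sf1)
b2 stroke at I1  (I1: I, integral causality)
b0 stroke at J1  (J1 needs exactly one e-in)
b1 stroke at J2  (1-jn J2 has f-setter on 0)
b3 stroke at J3  (J3: bond 1 brought flow, rest push out)

dq_C1/dt = F_Sf1 - p_I1/9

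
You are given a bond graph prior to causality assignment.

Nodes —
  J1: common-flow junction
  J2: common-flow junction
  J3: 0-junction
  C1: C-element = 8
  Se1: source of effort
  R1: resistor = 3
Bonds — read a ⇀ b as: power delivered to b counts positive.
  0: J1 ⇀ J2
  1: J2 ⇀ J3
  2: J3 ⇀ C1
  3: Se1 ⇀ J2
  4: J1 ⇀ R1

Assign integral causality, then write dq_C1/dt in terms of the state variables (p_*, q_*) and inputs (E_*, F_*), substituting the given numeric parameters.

#3 stroke→J2  (Se1: effort source, stroke at far end)
#2 stroke→J3  (C1: C, integral causality)
#1 stroke→J2  (J3: bond 2 brought effort, rest push out)
#0 stroke→J1  (J2 needs exactly one f-in)
#4 stroke→R1  (only one flow-in slot at J1)

dq_C1/dt = E_Se1/3 - q_C1/24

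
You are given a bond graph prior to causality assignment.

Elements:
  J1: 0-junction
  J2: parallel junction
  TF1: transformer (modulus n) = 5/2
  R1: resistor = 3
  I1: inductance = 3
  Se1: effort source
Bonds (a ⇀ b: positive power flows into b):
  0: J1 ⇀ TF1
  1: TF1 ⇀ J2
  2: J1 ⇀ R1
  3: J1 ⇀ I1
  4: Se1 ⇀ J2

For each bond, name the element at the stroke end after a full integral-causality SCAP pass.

b4 stroke at J2  (Se1: effort source, stroke at far end)
b1 stroke at TF1  (common-e at J2 fixed by 4)
b0 stroke at J1  (through TF1, causality passes straight; one stroke at TF1)
b2 stroke at R1  (J1 effort already set via bond 0)
b3 stroke at I1  (common-e at J1 fixed by 0)

bond 0 stroke at J1
bond 1 stroke at TF1
bond 2 stroke at R1
bond 3 stroke at I1
bond 4 stroke at J2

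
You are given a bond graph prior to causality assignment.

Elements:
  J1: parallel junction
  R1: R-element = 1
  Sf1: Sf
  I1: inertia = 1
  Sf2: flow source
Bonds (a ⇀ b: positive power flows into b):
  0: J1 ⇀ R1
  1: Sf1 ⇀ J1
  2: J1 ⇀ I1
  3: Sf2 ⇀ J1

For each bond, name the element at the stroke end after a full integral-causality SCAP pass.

β0 →J1
β1 →Sf1
β2 →I1
β3 →Sf2

b1 stroke→Sf1  (source Sf1 imposes f)
b3 stroke→Sf2  (Sf2: flow source, stroke at near end)
b2 stroke→I1  (prefer integral on I1)
b0 stroke→J1  (only one effort-in slot at J1)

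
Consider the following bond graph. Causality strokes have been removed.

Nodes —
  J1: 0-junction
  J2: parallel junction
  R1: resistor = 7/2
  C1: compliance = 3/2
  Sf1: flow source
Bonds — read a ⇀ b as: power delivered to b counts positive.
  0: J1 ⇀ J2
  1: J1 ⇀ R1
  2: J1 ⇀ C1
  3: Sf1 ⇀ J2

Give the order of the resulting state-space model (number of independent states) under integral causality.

#3 →Sf1  (Sf1: flow source, stroke at near end)
#0 →J2  (closing 0-jn rule on J2)
#2 →J1  (C1 outputs effort q/C1)
#1 →R1  (J1 effort already set via bond 2)

1  (C1 all integral)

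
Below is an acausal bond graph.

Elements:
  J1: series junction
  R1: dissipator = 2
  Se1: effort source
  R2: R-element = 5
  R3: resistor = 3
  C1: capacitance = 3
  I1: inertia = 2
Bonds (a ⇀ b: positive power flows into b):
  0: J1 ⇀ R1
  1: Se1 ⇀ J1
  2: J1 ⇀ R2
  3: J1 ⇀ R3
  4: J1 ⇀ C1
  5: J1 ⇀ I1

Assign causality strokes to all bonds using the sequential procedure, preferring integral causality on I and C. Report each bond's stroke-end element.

b1 stroke→J1  (Se1 (Se) sets effort on bond)
b4 stroke→J1  (C1 outputs effort q/C1)
b5 stroke→I1  (I1: I, integral causality)
b0 stroke→J1  (1-jn J1 has f-setter on 5)
b2 stroke→J1  (1-jn J1 has f-setter on 5)
b3 stroke→J1  (J1: bond 5 brought flow, rest push out)

#0 |J1
#1 |J1
#2 |J1
#3 |J1
#4 |J1
#5 |I1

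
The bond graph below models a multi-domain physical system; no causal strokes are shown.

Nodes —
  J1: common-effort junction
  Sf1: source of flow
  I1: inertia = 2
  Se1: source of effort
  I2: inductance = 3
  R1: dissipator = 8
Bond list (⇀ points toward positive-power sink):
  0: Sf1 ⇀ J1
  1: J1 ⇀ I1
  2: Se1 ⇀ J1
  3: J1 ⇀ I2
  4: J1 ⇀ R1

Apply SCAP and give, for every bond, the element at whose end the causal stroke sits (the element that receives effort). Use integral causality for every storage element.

β0 stroke→Sf1  (Sf1 fixes flow; stroke at Sf1)
β2 stroke→J1  (source Se1 imposes e)
β1 stroke→I1  (J1 effort already set via bond 2)
β3 stroke→I2  (0-jn J1 has e-setter on 2)
β4 stroke→R1  (J1 effort already set via bond 2)

β0 →Sf1
β1 →I1
β2 →J1
β3 →I2
β4 →R1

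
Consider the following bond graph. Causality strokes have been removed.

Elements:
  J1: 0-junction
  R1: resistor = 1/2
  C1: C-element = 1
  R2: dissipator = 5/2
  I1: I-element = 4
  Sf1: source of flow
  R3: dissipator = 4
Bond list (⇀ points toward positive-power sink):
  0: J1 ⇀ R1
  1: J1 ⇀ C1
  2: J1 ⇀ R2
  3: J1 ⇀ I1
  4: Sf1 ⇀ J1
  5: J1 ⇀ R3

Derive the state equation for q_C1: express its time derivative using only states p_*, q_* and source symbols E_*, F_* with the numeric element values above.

dq_C1/dt = F_Sf1 - p_I1/4 - 53*q_C1/20

b4 stroke at Sf1  (source Sf1 imposes f)
b1 stroke at J1  (prefer integral on C1)
b0 stroke at R1  (0-jn J1 has e-setter on 1)
b2 stroke at R2  (J1 effort already set via bond 1)
b3 stroke at I1  (J1: bond 1 brought effort, rest push out)
b5 stroke at R3  (J1: bond 1 brought effort, rest push out)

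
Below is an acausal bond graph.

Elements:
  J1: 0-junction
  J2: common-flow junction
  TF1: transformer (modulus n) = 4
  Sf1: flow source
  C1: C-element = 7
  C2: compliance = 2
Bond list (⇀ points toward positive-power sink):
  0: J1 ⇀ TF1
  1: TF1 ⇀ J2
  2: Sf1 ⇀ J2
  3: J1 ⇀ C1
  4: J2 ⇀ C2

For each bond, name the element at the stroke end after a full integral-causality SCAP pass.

bond 2 stroke at Sf1  (source Sf1 imposes f)
bond 1 stroke at J2  (J2: bond 2 brought flow, rest push out)
bond 4 stroke at J2  (J2 flow already set via bond 2)
bond 0 stroke at TF1  (TF1: transformer flips bond 1)
bond 3 stroke at J1  (closing 0-jn rule on J1)

bond 0 →TF1
bond 1 →J2
bond 2 →Sf1
bond 3 →J1
bond 4 →J2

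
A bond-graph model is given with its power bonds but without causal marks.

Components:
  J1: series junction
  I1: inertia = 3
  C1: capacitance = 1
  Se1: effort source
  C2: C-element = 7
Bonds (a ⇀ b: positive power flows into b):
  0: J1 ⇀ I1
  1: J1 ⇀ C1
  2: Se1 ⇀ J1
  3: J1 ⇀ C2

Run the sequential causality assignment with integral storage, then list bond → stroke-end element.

β2 →J1  (Se1 fixes effort; stroke away)
β0 →I1  (prefer integral on I1)
β1 →J1  (J1 flow already set via bond 0)
β3 →J1  (J1 flow already set via bond 0)

b0 stroke→I1
b1 stroke→J1
b2 stroke→J1
b3 stroke→J1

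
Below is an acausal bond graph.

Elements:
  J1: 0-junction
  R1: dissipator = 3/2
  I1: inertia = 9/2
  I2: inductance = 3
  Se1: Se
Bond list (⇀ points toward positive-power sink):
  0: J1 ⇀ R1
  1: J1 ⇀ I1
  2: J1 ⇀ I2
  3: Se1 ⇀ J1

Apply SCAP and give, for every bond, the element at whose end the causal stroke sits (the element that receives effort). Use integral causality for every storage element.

#0 stroke→R1
#1 stroke→I1
#2 stroke→I2
#3 stroke→J1

β3 |J1  (Se1 (Se) sets effort on bond)
β0 |R1  (0-jn J1 has e-setter on 3)
β1 |I1  (common-e at J1 fixed by 3)
β2 |I2  (common-e at J1 fixed by 3)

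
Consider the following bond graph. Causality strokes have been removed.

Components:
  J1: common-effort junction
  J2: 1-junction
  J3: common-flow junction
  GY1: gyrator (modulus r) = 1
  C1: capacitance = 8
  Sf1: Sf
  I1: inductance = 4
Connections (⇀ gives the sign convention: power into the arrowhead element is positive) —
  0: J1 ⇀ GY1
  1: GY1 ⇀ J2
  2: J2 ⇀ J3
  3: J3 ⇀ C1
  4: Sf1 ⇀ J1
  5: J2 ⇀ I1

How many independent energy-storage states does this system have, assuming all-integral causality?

β4 →Sf1  (source Sf1 imposes f)
β0 →J1  (only one effort-in slot at J1)
β1 →J2  (GY1: gyrator matches bond 0)
β3 →J3  (C1 integral (e out))
β2 →J2  (closing 1-jn rule on J3)
β5 →I1  (closing 1-jn rule on J2)

2  (C1, I1 all integral)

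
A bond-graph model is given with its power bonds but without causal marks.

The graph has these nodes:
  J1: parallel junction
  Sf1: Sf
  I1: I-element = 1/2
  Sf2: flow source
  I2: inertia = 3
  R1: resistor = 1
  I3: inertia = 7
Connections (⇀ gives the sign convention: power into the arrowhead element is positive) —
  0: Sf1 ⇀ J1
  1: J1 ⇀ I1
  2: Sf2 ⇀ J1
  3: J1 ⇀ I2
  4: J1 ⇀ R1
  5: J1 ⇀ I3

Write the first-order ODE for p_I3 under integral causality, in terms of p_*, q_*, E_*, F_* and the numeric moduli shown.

bond 0 →Sf1  (Sf1 fixes flow; stroke at Sf1)
bond 2 →Sf2  (source Sf2 imposes f)
bond 1 →I1  (prefer integral on I1)
bond 3 →I2  (I2 outputs flow p/I2)
bond 5 →I3  (I3 outputs flow p/I3)
bond 4 →J1  (closing 0-jn rule on J1)

dp_I3/dt = F_Sf1 + F_Sf2 - 2*p_I1 - p_I2/3 - p_I3/7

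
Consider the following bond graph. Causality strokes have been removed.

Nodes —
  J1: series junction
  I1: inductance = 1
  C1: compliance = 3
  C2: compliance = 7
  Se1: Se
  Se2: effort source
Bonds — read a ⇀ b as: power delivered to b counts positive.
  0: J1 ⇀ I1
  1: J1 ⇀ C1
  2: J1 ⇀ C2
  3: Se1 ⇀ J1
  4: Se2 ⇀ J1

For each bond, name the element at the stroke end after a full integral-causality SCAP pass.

bond 0 →I1
bond 1 →J1
bond 2 →J1
bond 3 →J1
bond 4 →J1

bond 3 stroke→J1  (Se1: effort source, stroke at far end)
bond 4 stroke→J1  (Se2 fixes effort; stroke away)
bond 0 stroke→I1  (I1: I, integral causality)
bond 1 stroke→J1  (1-jn J1 has f-setter on 0)
bond 2 stroke→J1  (J1 flow already set via bond 0)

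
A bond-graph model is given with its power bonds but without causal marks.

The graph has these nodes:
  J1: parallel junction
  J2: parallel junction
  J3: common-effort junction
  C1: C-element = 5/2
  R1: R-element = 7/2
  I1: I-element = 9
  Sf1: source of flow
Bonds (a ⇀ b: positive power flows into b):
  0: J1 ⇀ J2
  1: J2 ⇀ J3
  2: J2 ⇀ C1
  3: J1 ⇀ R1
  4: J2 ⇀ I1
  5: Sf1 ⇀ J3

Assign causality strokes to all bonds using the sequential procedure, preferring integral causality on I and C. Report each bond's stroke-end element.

#0 →J1
#1 →J3
#2 →J2
#3 →R1
#4 →I1
#5 →Sf1

b5 →Sf1  (Sf1: flow source, stroke at near end)
b1 →J3  (closing 0-jn rule on J3)
b2 →J2  (prefer integral on C1)
b0 →J1  (0-jn J2 has e-setter on 2)
b4 →I1  (J2 effort already set via bond 2)
b3 →R1  (0-jn J1 has e-setter on 0)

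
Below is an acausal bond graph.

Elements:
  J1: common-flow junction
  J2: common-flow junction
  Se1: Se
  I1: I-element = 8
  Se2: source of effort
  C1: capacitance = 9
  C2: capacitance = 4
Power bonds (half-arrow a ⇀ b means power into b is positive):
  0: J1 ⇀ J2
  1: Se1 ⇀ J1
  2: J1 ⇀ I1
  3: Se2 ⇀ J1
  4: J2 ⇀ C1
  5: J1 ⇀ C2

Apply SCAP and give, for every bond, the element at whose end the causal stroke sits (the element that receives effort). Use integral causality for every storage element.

#0 →J1
#1 →J1
#2 →I1
#3 →J1
#4 →J2
#5 →J1

#1 →J1  (Se1 fixes effort; stroke away)
#3 →J1  (Se2 (Se) sets effort on bond)
#2 →I1  (I1 integral (f out))
#0 →J1  (J1 flow already set via bond 2)
#5 →J1  (common-f at J1 fixed by 2)
#4 →J2  (common-f at J2 fixed by 0)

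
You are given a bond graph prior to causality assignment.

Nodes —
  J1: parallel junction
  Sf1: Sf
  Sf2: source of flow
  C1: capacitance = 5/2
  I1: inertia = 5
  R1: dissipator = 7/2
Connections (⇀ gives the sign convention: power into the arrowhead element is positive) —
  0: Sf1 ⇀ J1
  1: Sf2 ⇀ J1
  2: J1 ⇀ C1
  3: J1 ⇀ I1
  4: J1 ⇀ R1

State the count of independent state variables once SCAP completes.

2  (C1, I1 all integral)

bond 0 |Sf1  (Sf1 (Sf) sets flow on bond)
bond 1 |Sf2  (source Sf2 imposes f)
bond 2 |J1  (C1 outputs effort q/C1)
bond 3 |I1  (common-e at J1 fixed by 2)
bond 4 |R1  (0-jn J1 has e-setter on 2)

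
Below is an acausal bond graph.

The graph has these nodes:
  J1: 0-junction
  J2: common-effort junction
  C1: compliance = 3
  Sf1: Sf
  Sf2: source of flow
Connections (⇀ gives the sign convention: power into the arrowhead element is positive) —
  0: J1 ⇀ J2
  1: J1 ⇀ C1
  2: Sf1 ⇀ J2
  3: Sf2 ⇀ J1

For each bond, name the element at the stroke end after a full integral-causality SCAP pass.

#0 stroke at J2
#1 stroke at J1
#2 stroke at Sf1
#3 stroke at Sf2

β2 stroke→Sf1  (Sf1 (Sf) sets flow on bond)
β3 stroke→Sf2  (Sf2: flow source, stroke at near end)
β0 stroke→J2  (closing 0-jn rule on J2)
β1 stroke→J1  (only one effort-in slot at J1)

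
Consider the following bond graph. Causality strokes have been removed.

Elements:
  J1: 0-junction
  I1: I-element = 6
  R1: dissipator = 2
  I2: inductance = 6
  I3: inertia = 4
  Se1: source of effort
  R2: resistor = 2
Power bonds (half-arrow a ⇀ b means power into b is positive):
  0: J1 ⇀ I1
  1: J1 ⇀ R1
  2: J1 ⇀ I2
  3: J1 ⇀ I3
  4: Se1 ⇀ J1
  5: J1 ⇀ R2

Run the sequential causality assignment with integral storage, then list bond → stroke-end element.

β4 stroke→J1  (source Se1 imposes e)
β0 stroke→I1  (common-e at J1 fixed by 4)
β1 stroke→R1  (J1: bond 4 brought effort, rest push out)
β2 stroke→I2  (0-jn J1 has e-setter on 4)
β3 stroke→I3  (J1: bond 4 brought effort, rest push out)
β5 stroke→R2  (0-jn J1 has e-setter on 4)

#0 stroke→I1
#1 stroke→R1
#2 stroke→I2
#3 stroke→I3
#4 stroke→J1
#5 stroke→R2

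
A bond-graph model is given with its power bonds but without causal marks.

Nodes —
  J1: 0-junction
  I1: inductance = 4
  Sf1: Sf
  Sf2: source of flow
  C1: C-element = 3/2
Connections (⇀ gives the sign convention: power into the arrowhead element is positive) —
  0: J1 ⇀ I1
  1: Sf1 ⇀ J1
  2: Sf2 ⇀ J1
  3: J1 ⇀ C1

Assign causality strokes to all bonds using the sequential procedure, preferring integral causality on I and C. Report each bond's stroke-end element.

β1 stroke at Sf1  (source Sf1 imposes f)
β2 stroke at Sf2  (Sf2 (Sf) sets flow on bond)
β0 stroke at I1  (I1 outputs flow p/I1)
β3 stroke at J1  (J1 needs exactly one e-in)

β0 stroke at I1
β1 stroke at Sf1
β2 stroke at Sf2
β3 stroke at J1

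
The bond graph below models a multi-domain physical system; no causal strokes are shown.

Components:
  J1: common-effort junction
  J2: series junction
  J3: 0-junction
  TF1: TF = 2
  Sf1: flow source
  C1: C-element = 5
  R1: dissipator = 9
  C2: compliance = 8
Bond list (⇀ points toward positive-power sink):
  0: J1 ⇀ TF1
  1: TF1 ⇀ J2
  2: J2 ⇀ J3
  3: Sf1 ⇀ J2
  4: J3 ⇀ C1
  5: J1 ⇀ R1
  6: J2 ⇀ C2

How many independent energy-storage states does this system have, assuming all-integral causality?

2  (C1, C2 all integral)

β3 →Sf1  (Sf1 fixes flow; stroke at Sf1)
β1 →J2  (common-f at J2 fixed by 3)
β2 →J2  (common-f at J2 fixed by 3)
β6 →J2  (J2: bond 3 brought flow, rest push out)
β4 →J3  (closing 0-jn rule on J3)
β0 →TF1  (through TF1, causality passes straight; one stroke at TF1)
β5 →J1  (only one effort-in slot at J1)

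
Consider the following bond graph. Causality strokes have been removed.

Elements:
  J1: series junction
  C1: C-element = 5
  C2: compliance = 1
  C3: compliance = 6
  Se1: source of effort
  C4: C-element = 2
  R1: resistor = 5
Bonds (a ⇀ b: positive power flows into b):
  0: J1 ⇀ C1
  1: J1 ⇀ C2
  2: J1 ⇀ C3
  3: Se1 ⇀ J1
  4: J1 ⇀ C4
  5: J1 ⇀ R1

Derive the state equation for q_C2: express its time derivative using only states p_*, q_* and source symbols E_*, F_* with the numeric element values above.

#3 stroke at J1  (Se1: effort source, stroke at far end)
#0 stroke at J1  (C1: C, integral causality)
#1 stroke at J1  (C2: C, integral causality)
#2 stroke at J1  (C3: C, integral causality)
#4 stroke at J1  (C4 integral (e out))
#5 stroke at R1  (closing 1-jn rule on J1)

dq_C2/dt = E_Se1/5 - q_C1/25 - q_C2/5 - q_C3/30 - q_C4/10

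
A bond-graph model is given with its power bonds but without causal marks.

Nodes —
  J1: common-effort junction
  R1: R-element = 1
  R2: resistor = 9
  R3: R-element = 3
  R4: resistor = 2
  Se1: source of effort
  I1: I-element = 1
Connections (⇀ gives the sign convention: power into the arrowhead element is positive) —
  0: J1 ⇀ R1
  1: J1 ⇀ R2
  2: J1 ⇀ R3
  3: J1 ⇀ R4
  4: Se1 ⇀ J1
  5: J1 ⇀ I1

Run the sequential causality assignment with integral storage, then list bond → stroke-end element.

b4 stroke at J1  (source Se1 imposes e)
b0 stroke at R1  (0-jn J1 has e-setter on 4)
b1 stroke at R2  (common-e at J1 fixed by 4)
b2 stroke at R3  (J1 effort already set via bond 4)
b3 stroke at R4  (J1 effort already set via bond 4)
b5 stroke at I1  (J1: bond 4 brought effort, rest push out)

b0 stroke at R1
b1 stroke at R2
b2 stroke at R3
b3 stroke at R4
b4 stroke at J1
b5 stroke at I1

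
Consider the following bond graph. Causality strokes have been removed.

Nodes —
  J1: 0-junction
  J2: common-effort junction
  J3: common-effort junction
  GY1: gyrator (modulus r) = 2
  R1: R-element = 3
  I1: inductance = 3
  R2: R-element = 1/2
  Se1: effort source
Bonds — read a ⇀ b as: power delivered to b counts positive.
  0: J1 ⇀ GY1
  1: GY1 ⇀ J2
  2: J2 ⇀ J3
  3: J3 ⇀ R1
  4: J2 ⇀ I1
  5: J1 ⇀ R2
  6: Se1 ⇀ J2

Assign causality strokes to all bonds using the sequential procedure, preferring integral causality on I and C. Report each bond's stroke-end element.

b0 stroke at GY1
b1 stroke at GY1
b2 stroke at J3
b3 stroke at R1
b4 stroke at I1
b5 stroke at J1
b6 stroke at J2

#6 stroke at J2  (Se1 fixes effort; stroke away)
#1 stroke at GY1  (0-jn J2 has e-setter on 6)
#2 stroke at J3  (0-jn J2 has e-setter on 6)
#4 stroke at I1  (J2: bond 6 brought effort, rest push out)
#3 stroke at R1  (common-e at J3 fixed by 2)
#0 stroke at GY1  (GY1 both-in/both-out from 1)
#5 stroke at J1  (J1: last free bond brings effort in)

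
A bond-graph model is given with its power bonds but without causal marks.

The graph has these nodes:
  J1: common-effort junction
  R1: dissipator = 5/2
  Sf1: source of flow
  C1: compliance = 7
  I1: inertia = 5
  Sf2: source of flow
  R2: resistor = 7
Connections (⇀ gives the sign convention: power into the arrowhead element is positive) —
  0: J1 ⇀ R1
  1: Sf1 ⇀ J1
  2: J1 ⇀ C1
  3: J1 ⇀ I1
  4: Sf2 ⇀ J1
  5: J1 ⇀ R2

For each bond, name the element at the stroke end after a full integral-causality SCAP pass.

b1 stroke at Sf1  (Sf1 fixes flow; stroke at Sf1)
b4 stroke at Sf2  (Sf2 fixes flow; stroke at Sf2)
b2 stroke at J1  (C1 integral (e out))
b0 stroke at R1  (common-e at J1 fixed by 2)
b3 stroke at I1  (J1: bond 2 brought effort, rest push out)
b5 stroke at R2  (0-jn J1 has e-setter on 2)

#0 →R1
#1 →Sf1
#2 →J1
#3 →I1
#4 →Sf2
#5 →R2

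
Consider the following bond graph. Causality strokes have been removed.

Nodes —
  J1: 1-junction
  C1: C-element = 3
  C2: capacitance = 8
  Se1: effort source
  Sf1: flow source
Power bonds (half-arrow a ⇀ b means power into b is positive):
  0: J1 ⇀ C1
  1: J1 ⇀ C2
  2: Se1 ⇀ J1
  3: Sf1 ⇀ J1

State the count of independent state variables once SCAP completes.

#2 stroke→J1  (source Se1 imposes e)
#3 stroke→Sf1  (source Sf1 imposes f)
#0 stroke→J1  (J1 flow already set via bond 3)
#1 stroke→J1  (J1 flow already set via bond 3)

2  (C1, C2 all integral)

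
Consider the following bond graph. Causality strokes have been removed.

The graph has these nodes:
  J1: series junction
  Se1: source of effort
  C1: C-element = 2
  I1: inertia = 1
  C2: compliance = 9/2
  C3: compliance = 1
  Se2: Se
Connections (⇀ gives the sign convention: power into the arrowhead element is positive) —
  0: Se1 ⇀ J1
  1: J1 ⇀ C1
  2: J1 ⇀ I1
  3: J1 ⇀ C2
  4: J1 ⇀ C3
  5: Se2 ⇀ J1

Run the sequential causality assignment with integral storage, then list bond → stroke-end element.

b0 stroke at J1  (source Se1 imposes e)
b5 stroke at J1  (Se2: effort source, stroke at far end)
b1 stroke at J1  (prefer integral on C1)
b2 stroke at I1  (I1: I, integral causality)
b3 stroke at J1  (1-jn J1 has f-setter on 2)
b4 stroke at J1  (J1 flow already set via bond 2)

β0 →J1
β1 →J1
β2 →I1
β3 →J1
β4 →J1
β5 →J1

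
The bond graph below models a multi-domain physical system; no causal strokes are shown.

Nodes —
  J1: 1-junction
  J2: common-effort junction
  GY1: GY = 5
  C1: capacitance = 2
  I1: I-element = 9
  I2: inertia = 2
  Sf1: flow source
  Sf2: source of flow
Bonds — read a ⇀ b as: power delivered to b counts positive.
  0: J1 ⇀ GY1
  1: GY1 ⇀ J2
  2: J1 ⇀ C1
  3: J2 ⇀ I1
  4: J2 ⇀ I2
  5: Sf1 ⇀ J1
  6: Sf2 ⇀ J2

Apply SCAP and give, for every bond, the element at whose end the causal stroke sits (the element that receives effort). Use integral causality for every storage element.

#0 |J1
#1 |J2
#2 |J1
#3 |I1
#4 |I2
#5 |Sf1
#6 |Sf2

β5 stroke→Sf1  (source Sf1 imposes f)
β6 stroke→Sf2  (source Sf2 imposes f)
β0 stroke→J1  (J1 flow already set via bond 5)
β2 stroke→J1  (J1: bond 5 brought flow, rest push out)
β1 stroke→J2  (GY GY1: same side as bond 0)
β3 stroke→I1  (common-e at J2 fixed by 1)
β4 stroke→I2  (common-e at J2 fixed by 1)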